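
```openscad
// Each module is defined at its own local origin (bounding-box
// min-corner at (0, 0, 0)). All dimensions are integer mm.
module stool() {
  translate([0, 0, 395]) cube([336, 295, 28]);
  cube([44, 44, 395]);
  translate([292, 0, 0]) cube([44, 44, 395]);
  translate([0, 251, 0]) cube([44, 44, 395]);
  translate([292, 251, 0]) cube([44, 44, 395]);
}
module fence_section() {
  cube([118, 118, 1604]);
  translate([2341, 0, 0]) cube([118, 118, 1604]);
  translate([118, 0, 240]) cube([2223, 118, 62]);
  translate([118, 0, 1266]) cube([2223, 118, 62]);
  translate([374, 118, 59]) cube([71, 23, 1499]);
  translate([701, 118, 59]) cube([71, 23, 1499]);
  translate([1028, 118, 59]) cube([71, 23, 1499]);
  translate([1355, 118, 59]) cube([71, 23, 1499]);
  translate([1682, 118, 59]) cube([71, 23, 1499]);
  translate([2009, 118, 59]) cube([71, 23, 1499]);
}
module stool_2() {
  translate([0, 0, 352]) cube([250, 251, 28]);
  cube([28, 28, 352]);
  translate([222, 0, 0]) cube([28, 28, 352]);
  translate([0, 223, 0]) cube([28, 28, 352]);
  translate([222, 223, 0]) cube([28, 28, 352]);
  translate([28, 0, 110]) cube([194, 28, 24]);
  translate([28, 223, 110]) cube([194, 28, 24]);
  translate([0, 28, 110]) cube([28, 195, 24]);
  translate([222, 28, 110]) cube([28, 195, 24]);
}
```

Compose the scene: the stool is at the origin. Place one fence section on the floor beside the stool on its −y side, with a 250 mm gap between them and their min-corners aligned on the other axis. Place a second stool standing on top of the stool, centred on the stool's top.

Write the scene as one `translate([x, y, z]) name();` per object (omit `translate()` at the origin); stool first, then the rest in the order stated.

stool();
translate([0, -391, 0]) fence_section();
translate([43, 22, 423]) stool_2();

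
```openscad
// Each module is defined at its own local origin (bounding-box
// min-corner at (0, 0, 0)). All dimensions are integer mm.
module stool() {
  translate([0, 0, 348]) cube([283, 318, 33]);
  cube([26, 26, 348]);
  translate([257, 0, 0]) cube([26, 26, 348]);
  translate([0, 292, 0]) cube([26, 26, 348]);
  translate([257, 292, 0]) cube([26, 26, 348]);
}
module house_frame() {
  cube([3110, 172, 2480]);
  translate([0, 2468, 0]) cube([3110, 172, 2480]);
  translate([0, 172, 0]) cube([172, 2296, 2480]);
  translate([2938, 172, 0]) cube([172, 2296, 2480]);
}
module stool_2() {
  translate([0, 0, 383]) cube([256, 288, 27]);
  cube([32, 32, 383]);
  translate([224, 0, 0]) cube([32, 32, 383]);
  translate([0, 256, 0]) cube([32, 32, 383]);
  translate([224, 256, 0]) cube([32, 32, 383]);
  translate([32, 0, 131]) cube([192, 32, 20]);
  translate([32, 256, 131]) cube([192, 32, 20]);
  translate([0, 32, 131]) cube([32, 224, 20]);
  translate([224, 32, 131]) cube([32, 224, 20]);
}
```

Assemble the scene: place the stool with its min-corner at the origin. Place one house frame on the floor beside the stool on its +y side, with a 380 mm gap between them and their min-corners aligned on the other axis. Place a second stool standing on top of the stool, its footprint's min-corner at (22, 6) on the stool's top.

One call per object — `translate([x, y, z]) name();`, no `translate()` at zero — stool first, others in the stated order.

stool();
translate([0, 698, 0]) house_frame();
translate([22, 6, 381]) stool_2();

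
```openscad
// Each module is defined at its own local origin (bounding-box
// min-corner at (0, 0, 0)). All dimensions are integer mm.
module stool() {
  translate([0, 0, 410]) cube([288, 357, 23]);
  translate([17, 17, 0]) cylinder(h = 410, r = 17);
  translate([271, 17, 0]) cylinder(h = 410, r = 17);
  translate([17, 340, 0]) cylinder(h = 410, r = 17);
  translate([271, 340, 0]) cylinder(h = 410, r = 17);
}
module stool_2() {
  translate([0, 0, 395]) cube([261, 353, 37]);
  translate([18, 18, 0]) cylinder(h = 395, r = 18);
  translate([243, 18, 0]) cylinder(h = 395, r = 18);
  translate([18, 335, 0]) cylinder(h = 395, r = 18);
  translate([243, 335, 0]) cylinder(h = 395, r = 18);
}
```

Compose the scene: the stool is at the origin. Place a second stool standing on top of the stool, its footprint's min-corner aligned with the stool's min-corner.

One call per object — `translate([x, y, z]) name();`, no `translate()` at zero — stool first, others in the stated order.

stool();
translate([0, 0, 433]) stool_2();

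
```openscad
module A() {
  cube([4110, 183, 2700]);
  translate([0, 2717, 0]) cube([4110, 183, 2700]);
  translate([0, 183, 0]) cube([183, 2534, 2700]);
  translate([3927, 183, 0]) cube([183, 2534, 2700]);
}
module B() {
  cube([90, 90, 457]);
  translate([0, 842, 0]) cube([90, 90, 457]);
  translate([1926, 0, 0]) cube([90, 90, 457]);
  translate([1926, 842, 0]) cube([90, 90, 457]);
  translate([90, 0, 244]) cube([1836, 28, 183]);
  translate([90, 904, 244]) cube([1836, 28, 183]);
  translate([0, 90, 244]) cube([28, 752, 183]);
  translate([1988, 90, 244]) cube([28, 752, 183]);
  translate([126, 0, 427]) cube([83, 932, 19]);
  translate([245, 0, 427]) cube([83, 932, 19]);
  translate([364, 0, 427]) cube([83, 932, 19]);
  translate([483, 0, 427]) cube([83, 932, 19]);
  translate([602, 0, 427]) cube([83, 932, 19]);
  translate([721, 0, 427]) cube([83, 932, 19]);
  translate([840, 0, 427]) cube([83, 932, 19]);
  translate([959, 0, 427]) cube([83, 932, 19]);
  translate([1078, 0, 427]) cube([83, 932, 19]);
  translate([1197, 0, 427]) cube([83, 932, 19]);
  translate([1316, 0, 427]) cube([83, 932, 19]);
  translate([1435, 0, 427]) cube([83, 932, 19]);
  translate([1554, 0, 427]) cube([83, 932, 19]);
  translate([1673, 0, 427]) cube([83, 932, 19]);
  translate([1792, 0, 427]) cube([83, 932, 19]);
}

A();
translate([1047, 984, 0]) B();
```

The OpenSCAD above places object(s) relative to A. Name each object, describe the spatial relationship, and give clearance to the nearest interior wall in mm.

Clearances: x = 864, y = 801; minimum 801 mm.

A is a house frame. B is a bed frame. The bed frame sits inside the house frame, centred. The clearance to the nearest interior wall is 801 mm.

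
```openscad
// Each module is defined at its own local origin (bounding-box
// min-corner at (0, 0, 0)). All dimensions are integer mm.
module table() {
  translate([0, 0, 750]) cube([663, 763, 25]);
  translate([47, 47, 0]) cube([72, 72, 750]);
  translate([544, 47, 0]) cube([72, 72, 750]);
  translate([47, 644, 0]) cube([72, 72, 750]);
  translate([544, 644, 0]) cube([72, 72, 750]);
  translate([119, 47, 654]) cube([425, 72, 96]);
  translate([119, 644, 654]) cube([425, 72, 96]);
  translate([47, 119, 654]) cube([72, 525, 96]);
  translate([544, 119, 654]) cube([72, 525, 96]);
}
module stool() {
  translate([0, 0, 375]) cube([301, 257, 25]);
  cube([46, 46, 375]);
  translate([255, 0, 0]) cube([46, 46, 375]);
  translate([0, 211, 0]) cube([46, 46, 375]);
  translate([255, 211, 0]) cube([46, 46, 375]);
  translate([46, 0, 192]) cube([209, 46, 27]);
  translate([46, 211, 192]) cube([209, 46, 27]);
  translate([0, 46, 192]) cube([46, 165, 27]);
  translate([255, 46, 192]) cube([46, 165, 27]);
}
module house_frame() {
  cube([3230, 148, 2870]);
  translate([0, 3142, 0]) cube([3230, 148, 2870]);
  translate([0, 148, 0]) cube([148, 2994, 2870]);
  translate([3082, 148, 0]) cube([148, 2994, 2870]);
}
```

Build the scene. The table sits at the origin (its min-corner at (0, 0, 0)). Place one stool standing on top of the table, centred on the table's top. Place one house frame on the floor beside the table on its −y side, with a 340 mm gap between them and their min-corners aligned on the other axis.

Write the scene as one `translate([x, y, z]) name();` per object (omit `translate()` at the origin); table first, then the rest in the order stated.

table();
translate([181, 253, 775]) stool();
translate([0, -3630, 0]) house_frame();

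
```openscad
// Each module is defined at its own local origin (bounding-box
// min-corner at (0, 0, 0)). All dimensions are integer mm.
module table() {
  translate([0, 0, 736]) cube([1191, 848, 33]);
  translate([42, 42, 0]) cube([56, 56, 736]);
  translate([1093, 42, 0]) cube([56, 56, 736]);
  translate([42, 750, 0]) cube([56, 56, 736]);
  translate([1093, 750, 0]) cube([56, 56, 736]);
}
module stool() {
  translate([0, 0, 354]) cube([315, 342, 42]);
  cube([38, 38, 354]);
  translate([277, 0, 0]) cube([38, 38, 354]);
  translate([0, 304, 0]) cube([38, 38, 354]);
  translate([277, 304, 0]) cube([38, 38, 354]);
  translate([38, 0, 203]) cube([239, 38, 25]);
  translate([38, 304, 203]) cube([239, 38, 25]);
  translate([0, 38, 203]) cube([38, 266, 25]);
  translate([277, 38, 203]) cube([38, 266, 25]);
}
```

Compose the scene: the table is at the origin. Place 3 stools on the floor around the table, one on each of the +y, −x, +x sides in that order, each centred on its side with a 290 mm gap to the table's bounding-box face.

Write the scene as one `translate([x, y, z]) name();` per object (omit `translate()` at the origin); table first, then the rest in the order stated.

table();
translate([438, 1138, 0]) stool();
translate([-605, 253, 0]) stool();
translate([1481, 253, 0]) stool();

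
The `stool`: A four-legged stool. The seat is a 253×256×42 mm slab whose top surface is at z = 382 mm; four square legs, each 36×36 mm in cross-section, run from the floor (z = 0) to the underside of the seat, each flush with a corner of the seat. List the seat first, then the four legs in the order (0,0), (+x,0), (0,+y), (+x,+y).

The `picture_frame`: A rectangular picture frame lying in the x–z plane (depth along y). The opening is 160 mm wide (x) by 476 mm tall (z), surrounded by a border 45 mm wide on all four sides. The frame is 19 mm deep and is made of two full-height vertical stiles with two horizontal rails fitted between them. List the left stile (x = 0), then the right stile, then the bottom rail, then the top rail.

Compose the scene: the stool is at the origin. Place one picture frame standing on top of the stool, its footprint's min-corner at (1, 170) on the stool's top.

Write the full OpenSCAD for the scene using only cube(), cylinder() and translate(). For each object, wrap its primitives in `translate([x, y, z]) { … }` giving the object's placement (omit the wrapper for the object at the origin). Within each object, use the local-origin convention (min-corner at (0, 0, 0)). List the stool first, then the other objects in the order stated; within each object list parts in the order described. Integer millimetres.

translate([0, 0, 340]) cube([253, 256, 42]);
cube([36, 36, 340]);
translate([217, 0, 0]) cube([36, 36, 340]);
translate([0, 220, 0]) cube([36, 36, 340]);
translate([217, 220, 0]) cube([36, 36, 340]);
translate([1, 170, 382]) {
  cube([45, 19, 566]);
  translate([205, 0, 0]) cube([45, 19, 566]);
  translate([45, 0, 0]) cube([160, 19, 45]);
  translate([45, 0, 521]) cube([160, 19, 45]);
}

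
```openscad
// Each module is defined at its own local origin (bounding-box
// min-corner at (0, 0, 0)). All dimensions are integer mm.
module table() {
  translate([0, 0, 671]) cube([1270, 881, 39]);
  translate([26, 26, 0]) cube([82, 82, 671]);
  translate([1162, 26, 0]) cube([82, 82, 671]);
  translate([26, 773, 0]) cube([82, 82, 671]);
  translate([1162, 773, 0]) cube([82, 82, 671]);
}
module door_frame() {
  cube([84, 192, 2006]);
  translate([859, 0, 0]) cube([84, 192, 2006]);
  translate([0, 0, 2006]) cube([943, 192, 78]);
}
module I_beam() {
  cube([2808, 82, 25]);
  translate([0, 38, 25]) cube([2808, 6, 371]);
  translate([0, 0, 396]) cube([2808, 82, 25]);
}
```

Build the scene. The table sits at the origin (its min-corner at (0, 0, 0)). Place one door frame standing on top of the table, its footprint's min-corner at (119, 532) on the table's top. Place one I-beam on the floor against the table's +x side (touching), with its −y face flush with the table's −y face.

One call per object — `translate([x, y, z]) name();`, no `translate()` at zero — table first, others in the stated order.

table();
translate([119, 532, 710]) door_frame();
translate([1270, 0, 0]) I_beam();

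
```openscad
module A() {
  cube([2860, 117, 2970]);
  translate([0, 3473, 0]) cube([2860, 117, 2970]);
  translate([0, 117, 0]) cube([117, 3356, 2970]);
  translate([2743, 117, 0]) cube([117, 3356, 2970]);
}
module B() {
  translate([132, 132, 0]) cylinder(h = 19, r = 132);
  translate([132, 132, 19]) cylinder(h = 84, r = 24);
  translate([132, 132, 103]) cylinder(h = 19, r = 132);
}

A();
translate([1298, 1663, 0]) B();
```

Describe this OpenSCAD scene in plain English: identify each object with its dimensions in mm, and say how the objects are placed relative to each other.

A is the wall frame of a small rectangular building: four walls, each 2970 mm tall and 117 mm thick, enclosing a footprint 2860 mm (x) by 3590 mm (y) outside-to-outside, with no floor or roof. The front and back walls (the −y and +y sides) span the full width; the two side walls fit between them.

B is a spool: two coaxial disc flanges of radius 132 mm and thickness 19 mm, joined by a core cylinder of radius 24 mm and height 84 mm. The lower flange rests on z = 0 and the three cylinders share a vertical axis.

The spool sits inside the house frame, centred.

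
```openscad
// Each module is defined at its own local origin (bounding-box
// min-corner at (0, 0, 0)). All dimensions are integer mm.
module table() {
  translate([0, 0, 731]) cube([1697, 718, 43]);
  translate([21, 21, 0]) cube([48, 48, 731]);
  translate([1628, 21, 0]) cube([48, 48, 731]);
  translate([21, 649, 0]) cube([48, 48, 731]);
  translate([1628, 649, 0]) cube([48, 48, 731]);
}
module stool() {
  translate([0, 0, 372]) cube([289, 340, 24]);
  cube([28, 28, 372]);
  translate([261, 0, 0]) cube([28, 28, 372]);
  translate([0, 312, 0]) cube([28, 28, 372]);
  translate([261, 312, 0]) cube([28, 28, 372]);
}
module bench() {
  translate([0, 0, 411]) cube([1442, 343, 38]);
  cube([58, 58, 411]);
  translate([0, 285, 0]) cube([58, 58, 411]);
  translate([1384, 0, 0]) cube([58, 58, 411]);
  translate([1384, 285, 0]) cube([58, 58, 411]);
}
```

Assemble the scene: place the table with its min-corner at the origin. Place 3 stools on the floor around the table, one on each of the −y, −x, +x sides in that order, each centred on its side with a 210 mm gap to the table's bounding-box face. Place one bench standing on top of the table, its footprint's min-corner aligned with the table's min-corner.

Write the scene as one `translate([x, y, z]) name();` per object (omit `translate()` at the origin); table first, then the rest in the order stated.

table();
translate([704, -550, 0]) stool();
translate([-499, 189, 0]) stool();
translate([1907, 189, 0]) stool();
translate([0, 0, 774]) bench();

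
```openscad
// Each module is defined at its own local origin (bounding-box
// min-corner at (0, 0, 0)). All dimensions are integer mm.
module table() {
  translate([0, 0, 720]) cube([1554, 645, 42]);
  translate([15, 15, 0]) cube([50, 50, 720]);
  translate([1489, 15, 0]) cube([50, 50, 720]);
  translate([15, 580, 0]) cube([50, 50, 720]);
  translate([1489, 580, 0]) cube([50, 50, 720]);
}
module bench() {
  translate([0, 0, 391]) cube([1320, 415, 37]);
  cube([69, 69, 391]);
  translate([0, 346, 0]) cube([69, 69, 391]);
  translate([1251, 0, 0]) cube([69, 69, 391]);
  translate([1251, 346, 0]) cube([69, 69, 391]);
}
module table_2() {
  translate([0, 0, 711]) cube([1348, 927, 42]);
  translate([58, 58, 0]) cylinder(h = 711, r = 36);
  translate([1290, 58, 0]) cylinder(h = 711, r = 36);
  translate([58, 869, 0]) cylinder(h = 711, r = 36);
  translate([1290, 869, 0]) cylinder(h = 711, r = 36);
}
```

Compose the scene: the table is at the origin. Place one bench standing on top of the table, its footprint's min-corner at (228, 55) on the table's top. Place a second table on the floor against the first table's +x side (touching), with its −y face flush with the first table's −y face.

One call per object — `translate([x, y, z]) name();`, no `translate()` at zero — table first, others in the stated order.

table();
translate([228, 55, 762]) bench();
translate([1554, 0, 0]) table_2();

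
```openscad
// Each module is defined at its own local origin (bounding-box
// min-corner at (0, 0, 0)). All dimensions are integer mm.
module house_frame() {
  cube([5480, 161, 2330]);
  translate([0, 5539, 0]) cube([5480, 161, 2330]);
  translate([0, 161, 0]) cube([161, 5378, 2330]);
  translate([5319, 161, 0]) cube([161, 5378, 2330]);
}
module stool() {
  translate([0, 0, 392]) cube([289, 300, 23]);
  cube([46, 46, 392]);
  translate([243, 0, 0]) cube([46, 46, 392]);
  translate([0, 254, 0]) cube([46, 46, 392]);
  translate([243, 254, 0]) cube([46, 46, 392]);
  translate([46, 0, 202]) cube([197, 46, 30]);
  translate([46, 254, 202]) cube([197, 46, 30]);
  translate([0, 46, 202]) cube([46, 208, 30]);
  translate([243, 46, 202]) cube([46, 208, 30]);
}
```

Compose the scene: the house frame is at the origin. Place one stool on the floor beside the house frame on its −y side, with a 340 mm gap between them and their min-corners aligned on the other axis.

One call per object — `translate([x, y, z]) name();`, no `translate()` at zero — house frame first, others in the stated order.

house_frame();
translate([0, -640, 0]) stool();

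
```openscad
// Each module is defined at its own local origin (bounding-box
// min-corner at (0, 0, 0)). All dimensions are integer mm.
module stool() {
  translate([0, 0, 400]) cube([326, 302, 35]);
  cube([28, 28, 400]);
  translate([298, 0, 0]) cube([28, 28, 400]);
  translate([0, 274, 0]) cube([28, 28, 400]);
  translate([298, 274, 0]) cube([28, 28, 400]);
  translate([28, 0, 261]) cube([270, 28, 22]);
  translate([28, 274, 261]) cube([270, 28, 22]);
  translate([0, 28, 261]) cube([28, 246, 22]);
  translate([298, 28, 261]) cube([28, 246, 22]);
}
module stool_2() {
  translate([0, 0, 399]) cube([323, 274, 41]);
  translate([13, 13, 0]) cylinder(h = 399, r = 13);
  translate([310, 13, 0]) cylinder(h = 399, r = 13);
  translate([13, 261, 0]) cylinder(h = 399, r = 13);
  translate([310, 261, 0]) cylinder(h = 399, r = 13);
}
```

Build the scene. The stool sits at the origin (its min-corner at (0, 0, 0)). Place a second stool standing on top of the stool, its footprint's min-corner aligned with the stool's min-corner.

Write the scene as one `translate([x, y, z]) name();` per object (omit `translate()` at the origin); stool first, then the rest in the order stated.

stool();
translate([0, 0, 435]) stool_2();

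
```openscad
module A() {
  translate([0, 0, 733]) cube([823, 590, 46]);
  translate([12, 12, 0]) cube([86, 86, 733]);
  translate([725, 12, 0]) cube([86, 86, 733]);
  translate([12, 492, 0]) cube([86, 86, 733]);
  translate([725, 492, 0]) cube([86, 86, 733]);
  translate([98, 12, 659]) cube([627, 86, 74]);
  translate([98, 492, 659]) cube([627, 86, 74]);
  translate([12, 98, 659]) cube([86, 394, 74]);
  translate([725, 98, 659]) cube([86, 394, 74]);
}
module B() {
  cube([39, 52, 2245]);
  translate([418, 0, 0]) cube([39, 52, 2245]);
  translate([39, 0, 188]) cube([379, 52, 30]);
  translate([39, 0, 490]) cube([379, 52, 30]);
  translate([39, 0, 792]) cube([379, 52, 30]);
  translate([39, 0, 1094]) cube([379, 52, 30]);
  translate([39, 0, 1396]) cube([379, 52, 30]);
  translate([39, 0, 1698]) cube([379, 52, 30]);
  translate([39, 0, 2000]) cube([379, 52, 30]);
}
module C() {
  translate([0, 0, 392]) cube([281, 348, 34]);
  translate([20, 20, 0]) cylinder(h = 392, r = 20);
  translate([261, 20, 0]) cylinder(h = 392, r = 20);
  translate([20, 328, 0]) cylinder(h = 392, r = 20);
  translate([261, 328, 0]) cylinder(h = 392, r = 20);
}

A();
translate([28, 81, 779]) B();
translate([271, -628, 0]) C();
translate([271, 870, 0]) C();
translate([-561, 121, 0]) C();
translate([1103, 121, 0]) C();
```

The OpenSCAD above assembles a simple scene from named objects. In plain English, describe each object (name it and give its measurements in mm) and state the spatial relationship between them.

A is a table: top 823 mm (x) × 590 mm (y), 46 mm thick, upper face at z = 779 mm, on four 86×86 mm square legs, each inset 12 mm from the nearest pair of top edges, running from z = 0 to the bottom of the top. Four apron rails, 86 mm thick and 74 mm tall, run between adjacent legs with their top edges flush with the underside of the top and their outer faces flush with the legs' outer faces.

B is a wooden ladder with two side rails of 39×52 mm section and 2245 mm height, set 457 mm apart overall. Between them run 7 rectangular rungs (52 mm deep, 30 mm thick), front faces flush with the rails' −y face. The bottom of the first rung is 188 mm above the floor and each subsequent rung is 302 mm higher than the one below.

C is a simple wooden stool: a rectangular seat 281 mm (x) by 348 mm (y), 34 mm thick, top face at z = 426 mm, on four round legs, each 40 mm in diameter. The legs rest on z = 0, each leg's axis is inset half a diameter from the nearest pair of seat edges (so the leg's bounding box is flush with the corner).

The ladder is on top of the table. Four stools sit around the table at the −y, +y, −x, +x sides.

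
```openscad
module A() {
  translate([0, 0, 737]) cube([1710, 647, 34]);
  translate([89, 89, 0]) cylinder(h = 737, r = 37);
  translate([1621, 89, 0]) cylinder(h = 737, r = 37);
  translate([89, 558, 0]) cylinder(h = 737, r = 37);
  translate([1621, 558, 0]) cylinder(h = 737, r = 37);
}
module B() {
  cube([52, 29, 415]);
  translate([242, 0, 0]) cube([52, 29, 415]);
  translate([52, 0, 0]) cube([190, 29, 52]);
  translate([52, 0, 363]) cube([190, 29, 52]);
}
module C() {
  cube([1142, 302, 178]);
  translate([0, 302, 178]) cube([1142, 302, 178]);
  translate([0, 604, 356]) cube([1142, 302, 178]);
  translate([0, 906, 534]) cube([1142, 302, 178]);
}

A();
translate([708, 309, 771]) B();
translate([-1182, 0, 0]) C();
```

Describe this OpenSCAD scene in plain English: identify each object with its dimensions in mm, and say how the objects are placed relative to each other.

A is a table with a 1710×647 mm rectangular top, 34 mm thick, top surface at z = 771 mm, supported by four round legs of 74 mm diameter, each leg's bounding box inset 52 mm from the nearest pair of top edges, running from the floor.

B is a picture frame with a 190×311 mm rectangular opening (x by z) and a uniform 52 mm border on every side. Frame depth is 29 mm along y. It is built from two vertical stiles running the full outside height and two horizontal rails spanning the gap between the stiles.

C is a straight staircase of 4 solid steps. Each step is 1142 mm wide (x), 302 mm deep (y, the going) and 178 mm tall (the rise). The first step rests on the floor; each subsequent step sits one going further in +y and one rise higher in +z, directly behind and above the previous step with no overlap.

The picture frame is on top of the table, centred. The staircase is on the floor beside the table on its −x side.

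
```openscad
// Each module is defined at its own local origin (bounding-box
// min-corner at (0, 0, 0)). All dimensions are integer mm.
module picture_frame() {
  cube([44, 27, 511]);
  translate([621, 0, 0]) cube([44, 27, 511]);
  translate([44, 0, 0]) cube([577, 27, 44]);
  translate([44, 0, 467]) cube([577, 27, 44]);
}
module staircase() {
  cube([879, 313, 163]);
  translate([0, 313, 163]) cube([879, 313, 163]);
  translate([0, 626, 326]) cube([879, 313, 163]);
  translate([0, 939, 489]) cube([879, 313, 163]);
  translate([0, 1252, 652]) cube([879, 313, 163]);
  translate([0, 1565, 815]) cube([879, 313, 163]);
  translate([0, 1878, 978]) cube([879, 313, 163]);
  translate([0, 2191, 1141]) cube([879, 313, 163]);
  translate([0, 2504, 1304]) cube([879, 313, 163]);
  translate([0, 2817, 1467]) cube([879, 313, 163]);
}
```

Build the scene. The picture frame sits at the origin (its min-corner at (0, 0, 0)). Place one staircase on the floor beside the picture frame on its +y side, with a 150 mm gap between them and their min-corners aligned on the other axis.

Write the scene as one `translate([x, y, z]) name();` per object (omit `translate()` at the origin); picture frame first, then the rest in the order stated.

picture_frame();
translate([0, 177, 0]) staircase();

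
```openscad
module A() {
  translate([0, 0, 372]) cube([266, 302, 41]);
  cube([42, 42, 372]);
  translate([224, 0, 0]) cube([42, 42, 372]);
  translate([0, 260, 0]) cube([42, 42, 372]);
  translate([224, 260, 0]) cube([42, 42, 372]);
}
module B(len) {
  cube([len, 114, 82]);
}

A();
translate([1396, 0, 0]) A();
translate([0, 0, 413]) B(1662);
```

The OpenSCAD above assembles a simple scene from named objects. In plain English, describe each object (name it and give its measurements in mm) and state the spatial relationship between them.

A is a four-legged stool. The seat is 266×302 mm, 41 mm thick, top at z = 413 mm. It stands on four square legs, each 42×42 mm in cross-section, from z = 0 to the seat underside, each flush with a corner of the seat.

B is a rectangular beam 1662 mm long (x), 114 mm deep (y), 82 mm thick (z).

The beam spans the tops of two stools placed 1130 mm apart, resting at z = 413 mm.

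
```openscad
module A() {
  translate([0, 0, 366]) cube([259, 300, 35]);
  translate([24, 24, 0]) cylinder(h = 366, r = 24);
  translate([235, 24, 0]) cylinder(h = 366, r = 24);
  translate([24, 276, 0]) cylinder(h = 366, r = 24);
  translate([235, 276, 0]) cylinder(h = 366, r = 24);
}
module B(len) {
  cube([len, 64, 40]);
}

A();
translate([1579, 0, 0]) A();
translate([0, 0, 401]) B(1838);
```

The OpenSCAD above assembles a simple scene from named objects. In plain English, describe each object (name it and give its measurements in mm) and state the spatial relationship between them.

A is a four-legged stool. The seat is a 259×300×35 mm slab whose top surface is at z = 401 mm; four round legs, each 48 mm in diameter, run from the floor (z = 0) to the underside of the seat, each leg's axis is inset half a diameter from the nearest pair of seat edges (so the leg's bounding box is flush with the corner).

B is a rectangular beam 1838 mm long (x), 64 mm deep (y), 40 mm thick (z).

The beam spans the tops of two stools placed 1320 mm apart, resting at z = 401 mm.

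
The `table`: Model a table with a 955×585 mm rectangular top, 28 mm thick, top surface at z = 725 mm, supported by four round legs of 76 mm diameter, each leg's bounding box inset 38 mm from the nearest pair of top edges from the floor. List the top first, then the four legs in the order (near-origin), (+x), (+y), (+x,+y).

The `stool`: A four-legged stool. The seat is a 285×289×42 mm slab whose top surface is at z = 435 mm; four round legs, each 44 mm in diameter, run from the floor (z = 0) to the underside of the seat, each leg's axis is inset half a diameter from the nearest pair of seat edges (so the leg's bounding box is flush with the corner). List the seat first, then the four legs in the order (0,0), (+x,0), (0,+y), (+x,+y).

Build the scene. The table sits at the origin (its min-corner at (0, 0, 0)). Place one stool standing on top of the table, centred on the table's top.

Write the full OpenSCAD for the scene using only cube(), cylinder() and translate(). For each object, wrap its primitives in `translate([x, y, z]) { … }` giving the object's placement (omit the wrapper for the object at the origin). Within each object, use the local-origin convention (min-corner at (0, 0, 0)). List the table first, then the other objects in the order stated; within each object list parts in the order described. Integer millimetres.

translate([0, 0, 697]) cube([955, 585, 28]);
translate([76, 76, 0]) cylinder(h = 697, r = 38);
translate([879, 76, 0]) cylinder(h = 697, r = 38);
translate([76, 509, 0]) cylinder(h = 697, r = 38);
translate([879, 509, 0]) cylinder(h = 697, r = 38);
translate([335, 148, 725]) {
  translate([0, 0, 393]) cube([285, 289, 42]);
  translate([22, 22, 0]) cylinder(h = 393, r = 22);
  translate([263, 22, 0]) cylinder(h = 393, r = 22);
  translate([22, 267, 0]) cylinder(h = 393, r = 22);
  translate([263, 267, 0]) cylinder(h = 393, r = 22);
}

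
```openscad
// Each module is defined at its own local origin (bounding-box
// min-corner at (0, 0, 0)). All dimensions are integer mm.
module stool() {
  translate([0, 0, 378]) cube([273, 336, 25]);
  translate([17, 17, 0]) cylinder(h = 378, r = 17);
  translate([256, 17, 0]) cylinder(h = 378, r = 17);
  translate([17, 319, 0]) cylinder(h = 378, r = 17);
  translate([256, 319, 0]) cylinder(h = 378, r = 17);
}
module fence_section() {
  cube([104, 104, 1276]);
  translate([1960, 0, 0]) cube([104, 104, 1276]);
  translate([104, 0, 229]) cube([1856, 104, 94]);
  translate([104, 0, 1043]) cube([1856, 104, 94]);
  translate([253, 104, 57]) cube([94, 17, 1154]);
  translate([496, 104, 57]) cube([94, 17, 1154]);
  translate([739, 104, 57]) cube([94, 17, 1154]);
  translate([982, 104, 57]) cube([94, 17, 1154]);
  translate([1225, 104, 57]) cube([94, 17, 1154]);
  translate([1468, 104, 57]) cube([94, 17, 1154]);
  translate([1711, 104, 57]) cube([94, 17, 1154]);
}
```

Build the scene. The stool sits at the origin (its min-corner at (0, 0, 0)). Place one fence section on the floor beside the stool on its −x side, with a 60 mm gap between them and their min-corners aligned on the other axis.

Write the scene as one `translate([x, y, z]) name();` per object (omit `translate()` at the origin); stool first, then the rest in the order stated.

stool();
translate([-2124, 0, 0]) fence_section();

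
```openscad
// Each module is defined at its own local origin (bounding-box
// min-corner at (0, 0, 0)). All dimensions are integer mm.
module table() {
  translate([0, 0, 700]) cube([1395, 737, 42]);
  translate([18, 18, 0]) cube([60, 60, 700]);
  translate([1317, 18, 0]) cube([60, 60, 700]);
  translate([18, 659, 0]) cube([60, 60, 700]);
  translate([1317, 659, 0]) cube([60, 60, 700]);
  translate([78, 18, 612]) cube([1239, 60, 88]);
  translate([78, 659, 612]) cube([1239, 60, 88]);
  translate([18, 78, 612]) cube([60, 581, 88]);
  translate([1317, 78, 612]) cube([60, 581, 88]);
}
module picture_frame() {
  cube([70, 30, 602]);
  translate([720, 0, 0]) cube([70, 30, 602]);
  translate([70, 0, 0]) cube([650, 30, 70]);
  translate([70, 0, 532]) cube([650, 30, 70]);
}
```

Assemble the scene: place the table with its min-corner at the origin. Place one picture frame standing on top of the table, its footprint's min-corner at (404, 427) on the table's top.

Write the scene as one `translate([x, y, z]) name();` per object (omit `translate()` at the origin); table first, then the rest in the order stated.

table();
translate([404, 427, 742]) picture_frame();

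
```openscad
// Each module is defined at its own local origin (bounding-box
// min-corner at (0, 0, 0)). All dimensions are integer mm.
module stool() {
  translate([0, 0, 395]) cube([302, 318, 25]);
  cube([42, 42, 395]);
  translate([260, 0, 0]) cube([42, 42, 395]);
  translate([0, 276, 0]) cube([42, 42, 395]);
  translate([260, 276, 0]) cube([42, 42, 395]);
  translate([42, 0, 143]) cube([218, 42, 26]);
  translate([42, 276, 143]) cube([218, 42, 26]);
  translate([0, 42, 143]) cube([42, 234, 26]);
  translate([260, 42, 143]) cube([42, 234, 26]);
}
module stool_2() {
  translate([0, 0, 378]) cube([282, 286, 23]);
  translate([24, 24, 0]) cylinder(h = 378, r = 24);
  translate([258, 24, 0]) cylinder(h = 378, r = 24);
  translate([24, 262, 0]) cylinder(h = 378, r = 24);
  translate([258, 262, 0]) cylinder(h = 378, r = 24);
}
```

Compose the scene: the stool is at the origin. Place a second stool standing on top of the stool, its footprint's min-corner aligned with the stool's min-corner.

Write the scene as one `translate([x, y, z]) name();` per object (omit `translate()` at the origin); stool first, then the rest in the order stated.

stool();
translate([0, 0, 420]) stool_2();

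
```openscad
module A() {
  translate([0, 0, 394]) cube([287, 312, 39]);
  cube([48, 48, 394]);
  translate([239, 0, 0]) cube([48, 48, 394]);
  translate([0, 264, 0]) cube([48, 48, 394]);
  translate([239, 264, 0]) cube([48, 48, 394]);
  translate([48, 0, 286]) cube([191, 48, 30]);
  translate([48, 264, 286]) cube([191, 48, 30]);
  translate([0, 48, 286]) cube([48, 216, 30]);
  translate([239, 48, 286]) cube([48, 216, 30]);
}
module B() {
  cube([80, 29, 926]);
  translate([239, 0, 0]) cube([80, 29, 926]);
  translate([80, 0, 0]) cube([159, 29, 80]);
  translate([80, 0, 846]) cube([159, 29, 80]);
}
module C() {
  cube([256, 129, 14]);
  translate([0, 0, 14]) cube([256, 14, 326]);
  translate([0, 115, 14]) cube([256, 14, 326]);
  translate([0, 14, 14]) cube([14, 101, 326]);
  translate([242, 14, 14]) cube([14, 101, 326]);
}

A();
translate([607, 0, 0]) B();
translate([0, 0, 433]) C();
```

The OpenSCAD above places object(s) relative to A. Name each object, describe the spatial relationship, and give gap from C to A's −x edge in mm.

A is a stool. B is a picture frame. C is an open box. The picture frame is on the floor beside the stool on its +x side. The open box is on top of the stool. The gap from the open box to the stool's −x edge is 0 mm.

The open box's min-x is at 0; the stool's min-x is 0; gap = 0 mm.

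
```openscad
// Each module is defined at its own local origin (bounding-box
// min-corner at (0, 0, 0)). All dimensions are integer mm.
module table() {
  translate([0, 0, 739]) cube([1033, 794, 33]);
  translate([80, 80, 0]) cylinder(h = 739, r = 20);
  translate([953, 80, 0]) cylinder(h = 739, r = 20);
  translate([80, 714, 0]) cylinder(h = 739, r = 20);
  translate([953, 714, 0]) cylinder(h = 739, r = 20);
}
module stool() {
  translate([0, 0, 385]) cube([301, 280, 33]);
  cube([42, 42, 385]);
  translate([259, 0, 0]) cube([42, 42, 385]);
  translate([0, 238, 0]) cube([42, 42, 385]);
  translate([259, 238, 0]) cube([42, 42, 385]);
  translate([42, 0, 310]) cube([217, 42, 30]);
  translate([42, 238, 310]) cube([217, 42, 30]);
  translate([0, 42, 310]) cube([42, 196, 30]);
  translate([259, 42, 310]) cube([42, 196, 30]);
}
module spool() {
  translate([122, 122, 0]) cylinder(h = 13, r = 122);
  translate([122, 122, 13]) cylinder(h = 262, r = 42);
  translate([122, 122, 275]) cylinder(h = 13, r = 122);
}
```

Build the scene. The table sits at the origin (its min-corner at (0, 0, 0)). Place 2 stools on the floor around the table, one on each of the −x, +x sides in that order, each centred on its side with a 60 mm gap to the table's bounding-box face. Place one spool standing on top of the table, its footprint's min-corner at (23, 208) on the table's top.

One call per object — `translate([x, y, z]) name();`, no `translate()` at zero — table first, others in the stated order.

table();
translate([-361, 257, 0]) stool();
translate([1093, 257, 0]) stool();
translate([23, 208, 772]) spool();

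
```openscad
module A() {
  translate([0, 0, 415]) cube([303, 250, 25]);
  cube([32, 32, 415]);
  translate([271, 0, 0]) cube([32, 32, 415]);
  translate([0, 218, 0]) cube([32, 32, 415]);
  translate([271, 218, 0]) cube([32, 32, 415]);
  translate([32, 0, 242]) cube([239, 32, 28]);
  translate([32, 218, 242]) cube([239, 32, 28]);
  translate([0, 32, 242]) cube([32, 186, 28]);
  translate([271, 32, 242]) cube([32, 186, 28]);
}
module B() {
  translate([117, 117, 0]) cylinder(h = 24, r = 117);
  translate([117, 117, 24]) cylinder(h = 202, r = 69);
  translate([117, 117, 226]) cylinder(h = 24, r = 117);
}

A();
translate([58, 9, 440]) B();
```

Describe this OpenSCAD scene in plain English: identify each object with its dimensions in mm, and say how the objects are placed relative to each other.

A is a four-legged stool. The seat is a 303×250×25 mm slab whose top surface is at z = 440 mm; four square legs, each 32×32 mm in cross-section, run from the floor (z = 0) to the underside of the seat, each flush with a corner of the seat. Four stretchers, 32 mm wide and 28 mm tall, connect adjacent legs with their undersides at z = 242 mm, each running between the inner faces of the legs it joins and aligned with the legs' outer faces on the other axis.

B is a spool: two coaxial disc flanges of radius 117 mm and thickness 24 mm, joined by a core cylinder of radius 69 mm and height 202 mm. The lower flange rests on z = 0 and the three cylinders share a vertical axis.

The spool is on top of the stool.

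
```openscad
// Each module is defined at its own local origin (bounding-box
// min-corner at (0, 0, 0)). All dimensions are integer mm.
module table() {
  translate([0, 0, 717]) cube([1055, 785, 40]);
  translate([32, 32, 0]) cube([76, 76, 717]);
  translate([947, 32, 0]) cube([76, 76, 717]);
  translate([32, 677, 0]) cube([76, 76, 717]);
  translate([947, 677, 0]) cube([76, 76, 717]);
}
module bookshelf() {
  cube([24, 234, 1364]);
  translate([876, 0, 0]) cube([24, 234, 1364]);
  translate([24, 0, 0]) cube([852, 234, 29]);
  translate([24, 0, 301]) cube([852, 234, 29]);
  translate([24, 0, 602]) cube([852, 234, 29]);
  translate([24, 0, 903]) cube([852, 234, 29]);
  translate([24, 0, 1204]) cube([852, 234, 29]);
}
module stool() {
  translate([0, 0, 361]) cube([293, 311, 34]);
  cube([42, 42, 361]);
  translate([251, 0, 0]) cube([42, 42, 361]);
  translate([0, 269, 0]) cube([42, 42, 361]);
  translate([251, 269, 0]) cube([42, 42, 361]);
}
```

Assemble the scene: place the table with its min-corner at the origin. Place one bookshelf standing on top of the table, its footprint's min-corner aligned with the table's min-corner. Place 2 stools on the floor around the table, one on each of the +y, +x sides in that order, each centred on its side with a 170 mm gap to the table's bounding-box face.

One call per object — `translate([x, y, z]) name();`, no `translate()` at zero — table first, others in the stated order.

table();
translate([0, 0, 757]) bookshelf();
translate([381, 955, 0]) stool();
translate([1225, 237, 0]) stool();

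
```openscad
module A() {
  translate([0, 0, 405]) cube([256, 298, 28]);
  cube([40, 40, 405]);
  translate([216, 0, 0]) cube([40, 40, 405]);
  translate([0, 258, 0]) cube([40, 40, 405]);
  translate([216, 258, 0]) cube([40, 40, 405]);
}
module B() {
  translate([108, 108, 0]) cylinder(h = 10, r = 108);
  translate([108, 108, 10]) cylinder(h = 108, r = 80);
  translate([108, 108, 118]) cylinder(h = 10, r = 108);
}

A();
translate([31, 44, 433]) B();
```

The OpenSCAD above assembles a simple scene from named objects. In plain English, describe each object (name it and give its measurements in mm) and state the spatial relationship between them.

A is a four-legged stool. The seat is 256×298 mm, 28 mm thick, top at z = 433 mm. It stands on four square legs, each 40×40 mm in cross-section, from z = 0 to the seat underside, each flush with a corner of the seat.

B is a spool: two coaxial disc flanges of radius 108 mm and thickness 10 mm, joined by a core cylinder of radius 80 mm and height 108 mm. The lower flange rests on z = 0 and the three cylinders share a vertical axis.

The spool is on top of the stool.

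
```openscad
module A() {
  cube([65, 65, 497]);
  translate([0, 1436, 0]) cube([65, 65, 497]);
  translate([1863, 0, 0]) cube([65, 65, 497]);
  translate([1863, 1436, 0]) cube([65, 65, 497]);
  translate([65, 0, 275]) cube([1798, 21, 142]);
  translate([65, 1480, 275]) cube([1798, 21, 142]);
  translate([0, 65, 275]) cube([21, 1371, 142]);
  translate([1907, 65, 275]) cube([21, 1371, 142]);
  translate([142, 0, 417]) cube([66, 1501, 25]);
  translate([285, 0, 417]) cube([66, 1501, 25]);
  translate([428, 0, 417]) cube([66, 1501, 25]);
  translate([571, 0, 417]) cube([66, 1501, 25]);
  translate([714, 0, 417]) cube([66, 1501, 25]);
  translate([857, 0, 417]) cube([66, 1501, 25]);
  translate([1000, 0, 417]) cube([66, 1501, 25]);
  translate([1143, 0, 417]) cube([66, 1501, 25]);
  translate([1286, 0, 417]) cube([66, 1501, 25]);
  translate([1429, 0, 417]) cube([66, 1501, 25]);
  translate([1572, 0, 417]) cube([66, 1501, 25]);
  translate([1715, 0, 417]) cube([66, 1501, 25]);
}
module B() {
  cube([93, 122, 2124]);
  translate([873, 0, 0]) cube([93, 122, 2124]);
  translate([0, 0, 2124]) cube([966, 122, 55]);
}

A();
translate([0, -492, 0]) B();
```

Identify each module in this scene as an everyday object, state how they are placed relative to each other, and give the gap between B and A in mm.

A is a bed frame. B is a door frame. The door frame is on the floor beside the bed frame on its −y side. The gap between the door frame and the bed frame is 370 mm.

The door frame's nearest face is 370 mm from the bed frame's −y face.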